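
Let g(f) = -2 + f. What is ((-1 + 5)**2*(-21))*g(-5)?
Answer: 2352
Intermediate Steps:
((-1 + 5)**2*(-21))*g(-5) = ((-1 + 5)**2*(-21))*(-2 - 5) = (4**2*(-21))*(-7) = (16*(-21))*(-7) = -336*(-7) = 2352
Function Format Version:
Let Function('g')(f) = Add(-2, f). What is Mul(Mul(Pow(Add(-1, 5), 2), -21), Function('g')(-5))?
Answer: 2352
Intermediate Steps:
Mul(Mul(Pow(Add(-1, 5), 2), -21), Function('g')(-5)) = Mul(Mul(Pow(Add(-1, 5), 2), -21), Add(-2, -5)) = Mul(Mul(Pow(4, 2), -21), -7) = Mul(Mul(16, -21), -7) = Mul(-336, -7) = 2352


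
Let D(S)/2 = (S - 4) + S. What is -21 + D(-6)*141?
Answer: -4533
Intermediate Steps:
D(S) = -8 + 4*S (D(S) = 2*((S - 4) + S) = 2*((-4 + S) + S) = 2*(-4 + 2*S) = -8 + 4*S)
-21 + D(-6)*141 = -21 + (-8 + 4*(-6))*141 = -21 + (-8 - 24)*141 = -21 - 32*141 = -21 - 4512 = -4533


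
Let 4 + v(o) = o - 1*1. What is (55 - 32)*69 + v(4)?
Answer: 1586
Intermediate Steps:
v(o) = -5 + o (v(o) = -4 + (o - 1*1) = -4 + (o - 1) = -4 + (-1 + o) = -5 + o)
(55 - 32)*69 + v(4) = (55 - 32)*69 + (-5 + 4) = 23*69 - 1 = 1587 - 1 = 1586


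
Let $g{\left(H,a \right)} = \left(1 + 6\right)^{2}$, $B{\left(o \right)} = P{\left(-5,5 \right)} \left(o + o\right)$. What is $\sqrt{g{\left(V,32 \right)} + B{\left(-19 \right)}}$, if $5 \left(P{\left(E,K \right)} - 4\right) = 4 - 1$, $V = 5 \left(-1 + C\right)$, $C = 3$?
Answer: $\frac{i \sqrt{3145}}{5} \approx 11.216 i$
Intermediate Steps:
$V = 10$ ($V = 5 \left(-1 + 3\right) = 5 \cdot 2 = 10$)
$P{\left(E,K \right)} = \frac{23}{5}$ ($P{\left(E,K \right)} = 4 + \frac{4 - 1}{5} = 4 + \frac{1}{5} \cdot 3 = 4 + \frac{3}{5} = \frac{23}{5}$)
$B{\left(o \right)} = \frac{46 o}{5}$ ($B{\left(o \right)} = \frac{23 \left(o + o\right)}{5} = \frac{23 \cdot 2 o}{5} = \frac{46 o}{5}$)
$g{\left(H,a \right)} = 49$ ($g{\left(H,a \right)} = 7^{2} = 49$)
$\sqrt{g{\left(V,32 \right)} + B{\left(-19 \right)}} = \sqrt{49 + \frac{46}{5} \left(-19\right)} = \sqrt{49 - \frac{874}{5}} = \sqrt{- \frac{629}{5}} = \frac{i \sqrt{3145}}{5}$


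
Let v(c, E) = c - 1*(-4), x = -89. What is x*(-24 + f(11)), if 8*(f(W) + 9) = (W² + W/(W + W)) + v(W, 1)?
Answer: 22695/16 ≈ 1418.4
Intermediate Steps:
v(c, E) = 4 + c (v(c, E) = c + 4 = 4 + c)
f(W) = -135/16 + W/8 + W²/8 (f(W) = -9 + ((W² + W/(W + W)) + (4 + W))/8 = -9 + ((W² + W/((2*W))) + (4 + W))/8 = -9 + ((W² + (1/(2*W))*W) + (4 + W))/8 = -9 + ((W² + ½) + (4 + W))/8 = -9 + ((½ + W²) + (4 + W))/8 = -9 + (9/2 + W + W²)/8 = -9 + (9/16 + W/8 + W²/8) = -135/16 + W/8 + W²/8)
x*(-24 + f(11)) = -89*(-24 + (-135/16 + (⅛)*11 + (⅛)*11²)) = -89*(-24 + (-135/16 + 11/8 + (⅛)*121)) = -89*(-24 + (-135/16 + 11/8 + 121/8)) = -89*(-24 + 129/16) = -89*(-255/16) = 22695/16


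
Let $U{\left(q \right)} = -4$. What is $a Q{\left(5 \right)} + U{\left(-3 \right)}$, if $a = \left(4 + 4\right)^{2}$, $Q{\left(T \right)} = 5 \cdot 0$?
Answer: $-4$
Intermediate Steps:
$Q{\left(T \right)} = 0$
$a = 64$ ($a = 8^{2} = 64$)
$a Q{\left(5 \right)} + U{\left(-3 \right)} = 64 \cdot 0 - 4 = 0 - 4 = -4$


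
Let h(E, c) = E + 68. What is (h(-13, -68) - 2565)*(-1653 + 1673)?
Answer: -50200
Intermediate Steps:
h(E, c) = 68 + E
(h(-13, -68) - 2565)*(-1653 + 1673) = ((68 - 13) - 2565)*(-1653 + 1673) = (55 - 2565)*20 = -2510*20 = -50200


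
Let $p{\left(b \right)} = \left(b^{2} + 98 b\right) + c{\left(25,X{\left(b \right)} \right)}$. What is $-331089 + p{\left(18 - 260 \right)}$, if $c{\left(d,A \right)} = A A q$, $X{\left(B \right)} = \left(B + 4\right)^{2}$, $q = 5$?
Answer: $16042417439$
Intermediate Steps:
$X{\left(B \right)} = \left(4 + B\right)^{2}$
$c{\left(d,A \right)} = 5 A^{2}$ ($c{\left(d,A \right)} = A A 5 = A^{2} \cdot 5 = 5 A^{2}$)
$p{\left(b \right)} = b^{2} + 5 \left(4 + b\right)^{4} + 98 b$ ($p{\left(b \right)} = \left(b^{2} + 98 b\right) + 5 \left(\left(4 + b\right)^{2}\right)^{2} = \left(b^{2} + 98 b\right) + 5 \left(4 + b\right)^{4} = b^{2} + 5 \left(4 + b\right)^{4} + 98 b$)
$-331089 + p{\left(18 - 260 \right)} = -331089 + \left(\left(18 - 260\right)^{2} + 5 \left(4 + \left(18 - 260\right)\right)^{4} + 98 \left(18 - 260\right)\right) = -331089 + \left(\left(-242\right)^{2} + 5 \left(4 - 242\right)^{4} + 98 \left(-242\right)\right) = -331089 + \left(58564 + 5 \left(-238\right)^{4} - 23716\right) = -331089 + \left(58564 + 5 \cdot 3208542736 - 23716\right) = -331089 + \left(58564 + 16042713680 - 23716\right) = -331089 + 16042748528 = 16042417439$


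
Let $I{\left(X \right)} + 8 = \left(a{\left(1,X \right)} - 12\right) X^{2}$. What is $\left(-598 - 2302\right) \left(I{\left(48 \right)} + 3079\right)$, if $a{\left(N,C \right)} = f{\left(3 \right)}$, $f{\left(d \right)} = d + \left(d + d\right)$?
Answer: $11138900$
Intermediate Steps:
$f{\left(d \right)} = 3 d$ ($f{\left(d \right)} = d + 2 d = 3 d$)
$a{\left(N,C \right)} = 9$ ($a{\left(N,C \right)} = 3 \cdot 3 = 9$)
$I{\left(X \right)} = -8 - 3 X^{2}$ ($I{\left(X \right)} = -8 + \left(9 - 12\right) X^{2} = -8 - 3 X^{2}$)
$\left(-598 - 2302\right) \left(I{\left(48 \right)} + 3079\right) = \left(-598 - 2302\right) \left(\left(-8 - 3 \cdot 48^{2}\right) + 3079\right) = - 2900 \left(\left(-8 - 6912\right) + 3079\right) = - 2900 \left(-6920 + 3079\right) = \left(-2900\right) \left(-3841\right) = 11138900$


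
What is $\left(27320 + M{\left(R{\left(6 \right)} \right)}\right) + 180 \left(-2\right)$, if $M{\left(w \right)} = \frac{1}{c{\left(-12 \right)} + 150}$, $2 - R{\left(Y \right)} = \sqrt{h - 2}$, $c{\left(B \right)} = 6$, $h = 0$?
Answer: $\frac{4205761}{156} \approx 26960.0$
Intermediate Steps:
$R{\left(Y \right)} = 2 - i \sqrt{2}$ ($R{\left(Y \right)} = 2 - \sqrt{0 - 2} = 2 - \sqrt{-2} = 2 - i \sqrt{2}$)
$M{\left(w \right)} = \frac{1}{156}$ ($M{\left(w \right)} = \frac{1}{6 + 150} = \frac{1}{156}$)
$\left(27320 + M{\left(R{\left(6 \right)} \right)}\right) + 180 \left(-2\right) = \left(27320 + \frac{1}{156}\right) + 180 \left(-2\right) = \frac{4261921}{156} - 360 = \frac{4205761}{156}$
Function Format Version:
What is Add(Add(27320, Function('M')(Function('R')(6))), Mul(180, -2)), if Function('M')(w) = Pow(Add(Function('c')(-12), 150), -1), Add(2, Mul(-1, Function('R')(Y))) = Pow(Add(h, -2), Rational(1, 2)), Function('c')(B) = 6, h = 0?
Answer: Rational(4205761, 156) ≈ 26960.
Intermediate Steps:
Function('R')(Y) = Add(2, Mul(-1, I, Pow(2, Rational(1, 2)))) (Function('R')(Y) = Add(2, Mul(-1, Pow(Add(0, -2), Rational(1, 2)))) = Add(2, Mul(-1, Pow(-2, Rational(1, 2)))) = Add(2, Mul(-1, Mul(I, Pow(2, Rational(1, 2))))) = Add(2, Mul(-1, I, Pow(2, Rational(1, 2)))))
Function('M')(w) = Rational(1, 156) (Function('M')(w) = Pow(Add(6, 150), -1) = Pow(156, -1) = Rational(1, 156))
Add(Add(27320, Function('M')(Function('R')(6))), Mul(180, -2)) = Add(Add(27320, Rational(1, 156)), Mul(180, -2)) = Add(Rational(4261921, 156), -360) = Rational(4205761, 156)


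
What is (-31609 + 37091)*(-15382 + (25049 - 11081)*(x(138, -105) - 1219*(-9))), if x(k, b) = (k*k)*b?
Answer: -152276061013948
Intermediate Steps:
x(k, b) = b*k² (x(k, b) = k²*b = b*k²)
(-31609 + 37091)*(-15382 + (25049 - 11081)*(x(138, -105) - 1219*(-9))) = (-31609 + 37091)*(-15382 + (25049 - 11081)*(-105*138² - 1219*(-9))) = 5482*(-15382 + 13968*(-105*19044 + 10971)) = 5482*(-15382 + 13968*(-1999620 + 10971)) = 5482*(-15382 + 13968*(-1988649)) = 5482*(-15382 - 27777449232) = 5482*(-27777464614) = -152276061013948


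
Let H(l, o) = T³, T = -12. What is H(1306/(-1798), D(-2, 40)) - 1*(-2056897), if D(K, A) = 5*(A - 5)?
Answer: 2055169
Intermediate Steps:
D(K, A) = -25 + 5*A (D(K, A) = 5*(-5 + A) = -25 + 5*A)
H(l, o) = -1728 (H(l, o) = (-12)³ = -1728)
H(1306/(-1798), D(-2, 40)) - 1*(-2056897) = -1728 - 1*(-2056897) = -1728 + 2056897 = 2055169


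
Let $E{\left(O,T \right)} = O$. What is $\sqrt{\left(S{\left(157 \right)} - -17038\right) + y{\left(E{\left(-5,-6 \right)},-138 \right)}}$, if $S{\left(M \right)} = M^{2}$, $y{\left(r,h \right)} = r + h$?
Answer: $6 \sqrt{1154} \approx 203.82$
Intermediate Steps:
$y{\left(r,h \right)} = h + r$
$\sqrt{\left(S{\left(157 \right)} - -17038\right) + y{\left(E{\left(-5,-6 \right)},-138 \right)}} = \sqrt{\left(157^{2} - -17038\right) - 143} = \sqrt{\left(24649 + 17038\right) - 143} = \sqrt{41687 - 143} = \sqrt{41544} = 6 \sqrt{1154}$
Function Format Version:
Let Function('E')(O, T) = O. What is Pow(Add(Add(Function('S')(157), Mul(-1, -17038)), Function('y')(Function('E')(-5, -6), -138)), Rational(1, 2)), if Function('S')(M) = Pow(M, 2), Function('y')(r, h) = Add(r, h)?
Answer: Mul(6, Pow(1154, Rational(1, 2))) ≈ 203.82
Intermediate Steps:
Function('y')(r, h) = Add(h, r)
Pow(Add(Add(Function('S')(157), Mul(-1, -17038)), Function('y')(Function('E')(-5, -6), -138)), Rational(1, 2)) = Pow(Add(Add(Pow(157, 2), Mul(-1, -17038)), Add(-138, -5)), Rational(1, 2)) = Pow(Add(Add(24649, 17038), -143), Rational(1, 2)) = Pow(Add(41687, -143), Rational(1, 2)) = Pow(41544, Rational(1, 2)) = Mul(6, Pow(1154, Rational(1, 2)))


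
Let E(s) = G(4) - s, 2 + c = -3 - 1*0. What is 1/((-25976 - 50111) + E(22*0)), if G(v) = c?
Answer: -1/76092 ≈ -1.3142e-5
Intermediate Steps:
c = -5 (c = -2 + (-3 - 1*0) = -2 + (-3 + 0) = -2 - 3 = -5)
G(v) = -5
E(s) = -5 - s
1/((-25976 - 50111) + E(22*0)) = 1/((-25976 - 50111) + (-5 - 22*0)) = 1/(-76087 + (-5 - 1*0)) = 1/(-76087 + (-5 + 0)) = 1/(-76087 - 5) = 1/(-76092) = -1/76092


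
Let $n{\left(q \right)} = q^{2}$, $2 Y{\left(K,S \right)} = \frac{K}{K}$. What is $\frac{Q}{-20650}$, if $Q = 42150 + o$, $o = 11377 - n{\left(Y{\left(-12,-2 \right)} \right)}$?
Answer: $- \frac{214107}{82600} \approx -2.5921$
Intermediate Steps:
$Y{\left(K,S \right)} = \frac{1}{2}$ ($Y{\left(K,S \right)} = \frac{K \frac{1}{K}}{2} = \frac{1}{2} \cdot 1 = \frac{1}{2}$)
$o = \frac{45507}{4}$ ($o = 11377 - \left(\frac{1}{2}\right)^{2} = 11377 - \frac{1}{4} = \frac{45507}{4} \approx 11377.0$)
$Q = \frac{214107}{4}$ ($Q = 42150 + \frac{45507}{4} = \frac{214107}{4} \approx 53527.0$)
$\frac{Q}{-20650} = \frac{214107}{4 \left(-20650\right)} = \frac{214107}{4} \left(- \frac{1}{20650}\right) = - \frac{214107}{82600}$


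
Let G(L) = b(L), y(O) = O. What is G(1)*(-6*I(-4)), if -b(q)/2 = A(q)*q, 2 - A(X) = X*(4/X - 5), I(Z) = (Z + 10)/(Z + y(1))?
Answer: -72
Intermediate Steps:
I(Z) = (10 + Z)/(1 + Z) (I(Z) = (Z + 10)/(Z + 1) = (10 + Z)/(1 + Z))
A(X) = 2 - X*(-5 + 4/X) (A(X) = 2 - X*(4/X - 5) = 2 - X*(-5 + 4/X))
b(q) = -2*q*(-2 + 5*q) (b(q) = -2*(-2 + 5*q)*q = -2*q*(-2 + 5*q))
G(L) = 2*L*(2 - 5*L)
G(1)*(-6*I(-4)) = (2*1*(2 - 5*1))*(-6*(10 - 4)/(1 - 4)) = (2*1*(2 - 5))*(-6*6/(-3)) = (2*1*(-3))*(-(-2)*6) = -(-36)*(-2) = -6*12 = -72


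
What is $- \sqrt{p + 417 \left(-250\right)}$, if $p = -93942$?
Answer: $- 4 i \sqrt{12387} \approx - 445.19 i$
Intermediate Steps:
$- \sqrt{p + 417 \left(-250\right)} = - \sqrt{-93942 + 417 \left(-250\right)} = - \sqrt{-93942 - 104250} = - \sqrt{-198192} = - 4 i \sqrt{12387}$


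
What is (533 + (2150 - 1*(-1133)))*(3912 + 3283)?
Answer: 27456120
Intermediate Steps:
(533 + (2150 - 1*(-1133)))*(3912 + 3283) = (533 + (2150 + 1133))*7195 = (533 + 3283)*7195 = 3816*7195 = 27456120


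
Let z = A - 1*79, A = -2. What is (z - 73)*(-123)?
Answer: 18942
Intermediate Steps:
z = -81 (z = -2 - 1*79 = -2 - 79 = -81)
(z - 73)*(-123) = (-81 - 73)*(-123) = -154*(-123) = 18942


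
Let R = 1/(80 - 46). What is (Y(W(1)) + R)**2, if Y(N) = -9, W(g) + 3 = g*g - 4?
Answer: 93025/1156 ≈ 80.471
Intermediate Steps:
W(g) = -7 + g**2 (W(g) = -3 + (g*g - 4) = -3 + (g**2 - 4) = -3 + (-4 + g**2) = -7 + g**2)
R = 1/34 ≈ 0.029412
(Y(W(1)) + R)**2 = (-9 + 1/34)**2 = (-305/34)**2 = 93025/1156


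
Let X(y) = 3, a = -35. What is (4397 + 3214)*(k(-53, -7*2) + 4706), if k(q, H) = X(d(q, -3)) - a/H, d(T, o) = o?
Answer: 71642343/2 ≈ 3.5821e+7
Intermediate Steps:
k(q, H) = 3 + 35/H (k(q, H) = 3 - (-35)/H = 3 + 35/H)
(4397 + 3214)*(k(-53, -7*2) + 4706) = (4397 + 3214)*((3 + 35/((-7*2))) + 4706) = 7611*((3 + 35/(-14)) + 4706) = 7611*((3 + 35*(-1/14)) + 4706) = 7611*((3 - 5/2) + 4706) = 7611*(½ + 4706) = 7611*(9413/2) = 71642343/2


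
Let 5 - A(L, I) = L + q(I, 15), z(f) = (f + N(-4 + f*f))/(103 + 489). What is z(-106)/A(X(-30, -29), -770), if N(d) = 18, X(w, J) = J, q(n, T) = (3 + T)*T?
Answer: 11/17464 ≈ 0.00062987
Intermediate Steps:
q(n, T) = T*(3 + T)
z(f) = 9/296 + f/592 (z(f) = (f + 18)/(103 + 489) = (18 + f)/592 = (18 + f)*(1/592) = 9/296 + f/592)
A(L, I) = -265 - L (A(L, I) = 5 - (L + 15*(3 + 15)) = 5 - (L + 15*18) = 5 - (L + 270) = 5 - (270 + L) = 5 + (-270 - L) = -265 - L)
z(-106)/A(X(-30, -29), -770) = (9/296 + (1/592)*(-106))/(-265 - 1*(-29)) = (9/296 - 53/296)/(-265 + 29) = -11/74/(-236) = -11/74*(-1/236) = 11/17464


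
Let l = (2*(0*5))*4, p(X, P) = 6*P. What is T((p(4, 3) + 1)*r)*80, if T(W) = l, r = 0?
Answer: 0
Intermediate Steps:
l = 0 (l = (2*0)*4 = 0*4 = 0)
T(W) = 0
T((p(4, 3) + 1)*r)*80 = 0*80 = 0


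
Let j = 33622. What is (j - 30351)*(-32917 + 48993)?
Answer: 52584596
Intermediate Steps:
(j - 30351)*(-32917 + 48993) = (33622 - 30351)*(-32917 + 48993) = 3271*16076 = 52584596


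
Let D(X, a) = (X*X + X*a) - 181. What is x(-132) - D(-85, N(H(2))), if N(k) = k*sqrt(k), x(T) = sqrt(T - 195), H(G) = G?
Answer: -7044 + 170*sqrt(2) + I*sqrt(327) ≈ -6803.6 + 18.083*I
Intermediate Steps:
x(T) = sqrt(-195 + T)
N(k) = k**(3/2)
D(X, a) = -181 + X**2 + X*a (D(X, a) = (X**2 + X*a) - 181 = -181 + X**2 + X*a)
x(-132) - D(-85, N(H(2))) = sqrt(-195 - 132) - (-181 + (-85)**2 - 170*sqrt(2)) = sqrt(-327) - (-181 + 7225 - 170*sqrt(2)) = I*sqrt(327) - (-181 + 7225 - 170*sqrt(2)) = I*sqrt(327) - (7044 - 170*sqrt(2)) = I*sqrt(327) + (-7044 + 170*sqrt(2)) = -7044 + 170*sqrt(2) + I*sqrt(327)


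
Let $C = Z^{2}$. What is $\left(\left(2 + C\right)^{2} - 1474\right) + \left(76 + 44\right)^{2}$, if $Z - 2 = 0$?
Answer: $12962$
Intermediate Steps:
$Z = 2$ ($Z = 2 + 0 = 2$)
$C = 4$ ($C = 2^{2} = 4$)
$\left(\left(2 + C\right)^{2} - 1474\right) + \left(76 + 44\right)^{2} = \left(\left(2 + 4\right)^{2} - 1474\right) + \left(76 + 44\right)^{2} = \left(6^{2} - 1474\right) + 120^{2} = \left(36 - 1474\right) + 14400 = -1438 + 14400 = 12962$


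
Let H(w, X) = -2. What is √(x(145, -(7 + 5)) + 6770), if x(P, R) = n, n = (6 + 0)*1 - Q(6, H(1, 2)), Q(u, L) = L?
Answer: √6778 ≈ 82.329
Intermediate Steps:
n = 8 (n = (6 + 0)*1 - 1*(-2) = 6*1 + 2 = 6 + 2 = 8)
x(P, R) = 8
√(x(145, -(7 + 5)) + 6770) = √(8 + 6770) = √6778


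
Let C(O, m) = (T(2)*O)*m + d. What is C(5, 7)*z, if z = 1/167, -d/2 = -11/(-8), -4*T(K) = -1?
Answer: 6/167 ≈ 0.035928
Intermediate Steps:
T(K) = 1/4 (T(K) = -1/4*(-1) = 1/4)
d = -11/4 (d = -(-22)/(-8) = -(-22)*(-1)/8 = -2*11/8 = -11/4 ≈ -2.7500)
C(O, m) = -11/4 + O*m/4 (C(O, m) = (O/4)*m - 11/4 = O*m/4 - 11/4 = -11/4 + O*m/4)
z = 1/167 ≈ 0.0059880
C(5, 7)*z = (-11/4 + (1/4)*5*7)*(1/167) = (-11/4 + 35/4)*(1/167) = 6*(1/167) = 6/167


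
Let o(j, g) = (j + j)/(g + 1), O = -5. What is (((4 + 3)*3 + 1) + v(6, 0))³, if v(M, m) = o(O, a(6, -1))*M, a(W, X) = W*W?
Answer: 428661064/50653 ≈ 8462.7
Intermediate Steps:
a(W, X) = W²
o(j, g) = 2*j/(1 + g) (o(j, g) = (2*j)/(1 + g) = 2*j/(1 + g))
v(M, m) = -10*M/37 (v(M, m) = (2*(-5)/(1 + 6²))*M = (2*(-5)/(1 + 36))*M = (2*(-5)/37)*M = (2*(-5)*(1/37))*M = -10*M/37)
(((4 + 3)*3 + 1) + v(6, 0))³ = (((4 + 3)*3 + 1) - 10/37*6)³ = ((7*3 + 1) - 60/37)³ = ((21 + 1) - 60/37)³ = (22 - 60/37)³ = (754/37)³ = 428661064/50653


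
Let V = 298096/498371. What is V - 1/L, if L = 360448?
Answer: 107447608637/179636830208 ≈ 0.59814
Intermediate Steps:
V = 298096/498371 (V = 298096*(1/498371) = 298096/498371 ≈ 0.59814)
V - 1/L = 298096/498371 - 1/360448 = 107447608637/179636830208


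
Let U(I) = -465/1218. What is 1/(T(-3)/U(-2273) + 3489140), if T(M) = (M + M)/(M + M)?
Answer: 155/540816294 ≈ 2.8660e-7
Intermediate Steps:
U(I) = -155/406 (U(I) = -465*1/1218 = -155/406)
T(M) = 1 (T(M) = (2*M)/((2*M)) = (2*M)*(1/(2*M)) = 1)
1/(T(-3)/U(-2273) + 3489140) = 1/(1/(-155/406) + 3489140) = 1/(1*(-406/155) + 3489140) = 1/(-406/155 + 3489140) = 1/(540816294/155) = 155/540816294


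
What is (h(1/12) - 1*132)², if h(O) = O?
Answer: 2505889/144 ≈ 17402.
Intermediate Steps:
(h(1/12) - 1*132)² = (1/12 - 1*132)² = (1/12 - 132)² = (-1583/12)² = 2505889/144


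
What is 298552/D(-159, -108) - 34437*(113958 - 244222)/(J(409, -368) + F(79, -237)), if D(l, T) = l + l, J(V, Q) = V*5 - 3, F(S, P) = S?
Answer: 237647234372/112413 ≈ 2.1141e+6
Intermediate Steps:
J(V, Q) = -3 + 5*V (J(V, Q) = 5*V - 3 = -3 + 5*V)
D(l, T) = 2*l
298552/D(-159, -108) - 34437*(113958 - 244222)/(J(409, -368) + F(79, -237)) = 298552/((2*(-159))) - 34437*(113958 - 244222)/((-3 + 5*409) + 79) = 298552/(-318) - 34437*(-130264/((-3 + 2045) + 79)) = 298552*(-1/318) - 34437*(-130264/(2042 + 79)) = -149276/159 - 34437/(2121*(-1/130264)) = -149276/159 - 34437/(-2121/130264) = -149276/159 - 34437*(-130264/2121) = -149276/159 + 1495300456/707 = 237647234372/112413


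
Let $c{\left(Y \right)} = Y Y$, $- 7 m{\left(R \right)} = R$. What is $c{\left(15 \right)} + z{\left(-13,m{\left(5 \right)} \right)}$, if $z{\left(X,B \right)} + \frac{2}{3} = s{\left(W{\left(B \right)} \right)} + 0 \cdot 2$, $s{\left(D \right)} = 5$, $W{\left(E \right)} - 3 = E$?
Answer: $\frac{688}{3} \approx 229.33$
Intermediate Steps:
$W{\left(E \right)} = 3 + E$
$m{\left(R \right)} = - \frac{R}{7}$
$z{\left(X,B \right)} = \frac{13}{3}$ ($z{\left(X,B \right)} = - \frac{2}{3} + \left(5 + 0 \cdot 2\right) = - \frac{2}{3} + \left(5 + 0\right) = - \frac{2}{3} + 5 = \frac{13}{3}$)
$c{\left(Y \right)} = Y^{2}$
$c{\left(15 \right)} + z{\left(-13,m{\left(5 \right)} \right)} = 15^{2} + \frac{13}{3} = 225 + \frac{13}{3} = \frac{688}{3}$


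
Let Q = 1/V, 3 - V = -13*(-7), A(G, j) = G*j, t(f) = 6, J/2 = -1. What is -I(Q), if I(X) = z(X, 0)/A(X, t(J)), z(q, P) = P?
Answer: 0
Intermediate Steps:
J = -2 (J = 2*(-1) = -2)
V = -88 (V = 3 - (-13)*(-7) = 3 - 1*91 = 3 - 91 = -88)
Q = -1/88 (Q = 1/(-88) = -1/88 ≈ -0.011364)
I(X) = 0 (I(X) = 0/((X*6)) = 0/((6*X)) = 0*(1/(6*X)) = 0)
-I(Q) = -1*0 = 0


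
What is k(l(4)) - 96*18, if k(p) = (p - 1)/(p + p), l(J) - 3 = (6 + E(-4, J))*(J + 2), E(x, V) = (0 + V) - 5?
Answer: -57008/33 ≈ -1727.5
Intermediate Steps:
E(x, V) = -5 + V (E(x, V) = V - 5 = -5 + V)
l(J) = 3 + (1 + J)*(2 + J) (l(J) = 3 + (6 + (-5 + J))*(J + 2) = 3 + (1 + J)*(2 + J))
k(p) = (-1 + p)/(2*p) (k(p) = (-1 + p)/((2*p)) = (-1 + p)*(1/(2*p)) = (-1 + p)/(2*p))
k(l(4)) - 96*18 = (-1 + (5 + 4**2 + 3*4))/(2*(5 + 4**2 + 3*4)) - 96*18 = (-1 + (5 + 16 + 12))/(2*(5 + 16 + 12)) - 1728 = (1/2)*(-1 + 33)/33 - 1728 = (1/2)*(1/33)*32 - 1728 = 16/33 - 1728 = -57008/33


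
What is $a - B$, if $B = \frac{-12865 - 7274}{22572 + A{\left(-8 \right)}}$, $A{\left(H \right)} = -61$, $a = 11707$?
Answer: $\frac{263556416}{22511} \approx 11708.0$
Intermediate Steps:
$B = - \frac{20139}{22511}$ ($B = \frac{-12865 - 7274}{22572 - 61} = - \frac{20139}{22511} \approx -0.89463$)
$a - B = 11707 - - \frac{20139}{22511} = 11707 + \frac{20139}{22511} = \frac{263556416}{22511}$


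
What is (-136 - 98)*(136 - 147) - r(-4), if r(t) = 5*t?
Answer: 2594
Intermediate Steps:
(-136 - 98)*(136 - 147) - r(-4) = (-136 - 98)*(136 - 147) - 5*(-4) = -234*(-11) - 1*(-20) = 2574 + 20 = 2594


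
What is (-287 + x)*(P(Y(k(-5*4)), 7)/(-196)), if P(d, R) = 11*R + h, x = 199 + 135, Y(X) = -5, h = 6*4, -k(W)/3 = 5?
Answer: -4747/196 ≈ -24.219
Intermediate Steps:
k(W) = -15 (k(W) = -3*5 = -15)
h = 24
x = 334
P(d, R) = 24 + 11*R (P(d, R) = 11*R + 24 = 24 + 11*R)
(-287 + x)*(P(Y(k(-5*4)), 7)/(-196)) = (-287 + 334)*((24 + 11*7)/(-196)) = 47*((24 + 77)*(-1/196)) = 47*(101*(-1/196)) = 47*(-101/196) = -4747/196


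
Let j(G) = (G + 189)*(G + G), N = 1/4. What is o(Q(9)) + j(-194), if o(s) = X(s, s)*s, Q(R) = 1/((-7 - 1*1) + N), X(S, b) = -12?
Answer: 60188/31 ≈ 1941.5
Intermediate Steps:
N = ¼ ≈ 0.25000
Q(R) = -4/31 (Q(R) = 1/((-7 - 1*1) + ¼) = 1/((-7 - 1) + ¼) = 1/(-8 + ¼) = 1/(-31/4) = -4/31)
j(G) = 2*G*(189 + G) (j(G) = (189 + G)*(2*G) = 2*G*(189 + G))
o(s) = -12*s
o(Q(9)) + j(-194) = -12*(-4/31) + 2*(-194)*(189 - 194) = 48/31 + 2*(-194)*(-5) = 48/31 + 1940 = 60188/31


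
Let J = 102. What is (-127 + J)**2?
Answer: 625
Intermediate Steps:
(-127 + J)**2 = (-127 + 102)**2 = (-25)**2 = 625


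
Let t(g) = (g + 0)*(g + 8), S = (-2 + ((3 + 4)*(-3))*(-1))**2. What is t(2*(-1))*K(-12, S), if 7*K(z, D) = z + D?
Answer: -4188/7 ≈ -598.29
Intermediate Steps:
S = 361 (S = (-2 + (7*(-3))*(-1))**2 = (-2 - 21*(-1))**2 = (-2 + 21)**2 = 19**2 = 361)
K(z, D) = D/7 + z/7 (K(z, D) = (z + D)/7 = (D + z)/7 = D/7 + z/7)
t(g) = g*(8 + g)
t(2*(-1))*K(-12, S) = ((2*(-1))*(8 + 2*(-1)))*((1/7)*361 + (1/7)*(-12)) = (-2*(8 - 2))*(361/7 - 12/7) = -2*6*(349/7) = -12*349/7 = -4188/7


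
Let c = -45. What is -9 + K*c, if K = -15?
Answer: 666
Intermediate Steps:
-9 + K*c = -9 - 15*(-45) = -9 + 675 = 666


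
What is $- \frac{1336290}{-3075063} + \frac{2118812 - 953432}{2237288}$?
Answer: $\frac{547773541705}{573316795762} \approx 0.95545$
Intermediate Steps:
$- \frac{1336290}{-3075063} + \frac{2118812 - 953432}{2237288} = \left(-1336290\right) \left(- \frac{1}{3075063}\right) + \left(2118812 - 953432\right) \frac{1}{2237288} = \frac{445430}{1025021} + 1165380 \cdot \frac{1}{2237288} = \frac{445430}{1025021} + \frac{291345}{559322} = \frac{547773541705}{573316795762}$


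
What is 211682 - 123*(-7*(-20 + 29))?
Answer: 219431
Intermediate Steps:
211682 - 123*(-7*(-20 + 29)) = 211682 - 123*(-7*9) = 211682 - 123*(-63) = 211682 - 1*(-7749) = 211682 + 7749 = 219431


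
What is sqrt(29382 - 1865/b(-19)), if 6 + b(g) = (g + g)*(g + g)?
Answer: sqrt(60754710538)/1438 ≈ 171.41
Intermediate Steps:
b(g) = -6 + 4*g**2 (b(g) = -6 + (g + g)*(g + g) = -6 + (2*g)*(2*g) = -6 + 4*g**2)
sqrt(29382 - 1865/b(-19)) = sqrt(29382 - 1865/(-6 + 4*(-19)**2)) = sqrt(29382 - 1865/(-6 + 4*361)) = sqrt(29382 - 1865/(-6 + 1444)) = sqrt(29382 - 1865/1438) = sqrt(42249451/1438) = sqrt(60754710538)/1438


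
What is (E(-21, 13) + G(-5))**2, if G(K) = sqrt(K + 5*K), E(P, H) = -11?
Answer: (11 - I*sqrt(30))**2 ≈ 91.0 - 120.5*I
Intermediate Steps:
G(K) = sqrt(6)*sqrt(K) (G(K) = sqrt(6*K) = sqrt(6)*sqrt(K))
(E(-21, 13) + G(-5))**2 = (-11 + sqrt(6)*sqrt(-5))**2 = (-11 + sqrt(6)*(I*sqrt(5)))**2 = (-11 + I*sqrt(30))**2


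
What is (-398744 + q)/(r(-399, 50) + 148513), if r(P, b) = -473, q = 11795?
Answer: -386949/148040 ≈ -2.6138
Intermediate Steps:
(-398744 + q)/(r(-399, 50) + 148513) = (-398744 + 11795)/(-473 + 148513) = -386949/148040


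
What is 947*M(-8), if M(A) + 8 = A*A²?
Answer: -492440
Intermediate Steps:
M(A) = -8 + A³ (M(A) = -8 + A*A² = -8 + A³)
947*M(-8) = 947*(-8 + (-8)³) = 947*(-8 - 512) = 947*(-520) = -492440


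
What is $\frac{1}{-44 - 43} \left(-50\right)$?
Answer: $\frac{50}{87} \approx 0.57471$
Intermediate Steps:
$\frac{1}{-44 - 43} \left(-50\right) = \frac{1}{-87} \left(-50\right) = \left(- \frac{1}{87}\right) \left(-50\right) = \frac{50}{87}$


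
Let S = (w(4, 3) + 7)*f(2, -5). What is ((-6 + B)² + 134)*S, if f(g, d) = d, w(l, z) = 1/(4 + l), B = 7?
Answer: -38475/8 ≈ -4809.4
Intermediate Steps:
S = -285/8 (S = (1/(4 + 4) + 7)*(-5) = (1/8 + 7)*(-5) = (⅛ + 7)*(-5) = (57/8)*(-5) = -285/8 ≈ -35.625)
((-6 + B)² + 134)*S = ((-6 + 7)² + 134)*(-285/8) = (1² + 134)*(-285/8) = (1 + 134)*(-285/8) = 135*(-285/8) = -38475/8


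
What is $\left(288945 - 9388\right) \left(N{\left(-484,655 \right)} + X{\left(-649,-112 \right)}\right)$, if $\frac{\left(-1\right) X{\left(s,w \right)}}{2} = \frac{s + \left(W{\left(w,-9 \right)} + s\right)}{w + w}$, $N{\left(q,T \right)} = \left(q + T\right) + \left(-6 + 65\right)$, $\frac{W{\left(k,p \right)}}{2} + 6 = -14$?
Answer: $\frac{3413670527}{56} \approx 6.0958 \cdot 10^{7}$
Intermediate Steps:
$W{\left(k,p \right)} = -40$ ($W{\left(k,p \right)} = -12 + 2 \left(-14\right) = -12 - 28 = -40$)
$N{\left(q,T \right)} = 59 + T + q$ ($N{\left(q,T \right)} = \left(T + q\right) + 59 = 59 + T + q$)
$X{\left(s,w \right)} = - \frac{-40 + 2 s}{w}$ ($X{\left(s,w \right)} = - 2 \frac{s + \left(-40 + s\right)}{w + w} = - 2 \frac{-40 + 2 s}{2 w} = - \frac{-40 + 2 s}{w}$)
$\left(288945 - 9388\right) \left(N{\left(-484,655 \right)} + X{\left(-649,-112 \right)}\right) = \left(288945 - 9388\right) \left(\left(59 + 655 - 484\right) + \frac{2 \left(20 - -649\right)}{-112}\right) = 279557 \left(230 + 2 \left(- \frac{1}{112}\right) \left(20 + 649\right)\right) = 279557 \left(230 + 2 \left(- \frac{1}{112}\right) 669\right) = 279557 \left(230 - \frac{669}{56}\right) = 279557 \cdot \frac{12211}{56} = \frac{3413670527}{56}$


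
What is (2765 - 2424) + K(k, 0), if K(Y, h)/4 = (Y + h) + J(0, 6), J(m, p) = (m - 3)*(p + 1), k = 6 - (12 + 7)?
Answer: 205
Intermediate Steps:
k = -13 (k = 6 - 1*19 = 6 - 19 = -13)
J(m, p) = (1 + p)*(-3 + m) (J(m, p) = (-3 + m)*(1 + p) = (1 + p)*(-3 + m))
K(Y, h) = -84 + 4*Y + 4*h (K(Y, h) = 4*((Y + h) + (-3 + 0 - 3*6 + 0*6)) = 4*((Y + h) + (-3 + 0 - 18 + 0)) = 4*((Y + h) - 21) = 4*(-21 + Y + h) = -84 + 4*Y + 4*h)
(2765 - 2424) + K(k, 0) = (2765 - 2424) + (-84 + 4*(-13) + 4*0) = 341 + (-84 - 52 + 0) = 341 - 136 = 205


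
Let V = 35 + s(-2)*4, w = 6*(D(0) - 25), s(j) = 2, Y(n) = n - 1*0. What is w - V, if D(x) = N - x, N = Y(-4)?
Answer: -217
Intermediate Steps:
Y(n) = n (Y(n) = n + 0 = n)
N = -4
D(x) = -4 - x
w = -174 (w = 6*((-4 - 1*0) - 25) = 6*((-4 + 0) - 25) = 6*(-4 - 25) = 6*(-29) = -174)
V = 43 (V = 35 + 2*4 = 35 + 8 = 43)
w - V = -174 - 1*43 = -174 - 43 = -217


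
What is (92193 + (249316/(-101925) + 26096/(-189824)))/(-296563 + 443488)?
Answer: 111480173247901/177667322535000 ≈ 0.62747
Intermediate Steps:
(92193 + (249316/(-101925) + 26096/(-189824)))/(-296563 + 443488) = (92193 + (249316*(-1/101925) + 26096*(-1/189824)))/146925 = (92193 + (-249316/101925 - 1631/11864))*(1/146925) = (92193 - 3124124699/1209238200)*(1/146925) = (111480173247901/1209238200)*(1/146925) = 111480173247901/177667322535000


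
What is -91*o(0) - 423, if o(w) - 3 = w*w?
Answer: -696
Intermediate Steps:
o(w) = 3 + w² (o(w) = 3 + w*w = 3 + w²)
-91*o(0) - 423 = -91*(3 + 0²) - 423 = -91*(3 + 0) - 423 = -91*3 - 423 = -273 - 423 = -696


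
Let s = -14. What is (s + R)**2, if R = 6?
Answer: 64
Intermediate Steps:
(s + R)**2 = (-14 + 6)**2 = (-8)**2 = 64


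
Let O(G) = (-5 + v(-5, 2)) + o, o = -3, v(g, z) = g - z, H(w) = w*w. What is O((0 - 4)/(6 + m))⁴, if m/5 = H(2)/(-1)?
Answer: 50625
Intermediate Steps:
H(w) = w²
m = -20 (m = 5*(2²/(-1)) = 5*(4*(-1)) = 5*(-4) = -20)
O(G) = -15 (O(G) = (-5 + (-5 - 1*2)) - 3 = (-5 + (-5 - 2)) - 3 = (-5 - 7) - 3 = -12 - 3 = -15)
O((0 - 4)/(6 + m))⁴ = (-15)⁴ = 50625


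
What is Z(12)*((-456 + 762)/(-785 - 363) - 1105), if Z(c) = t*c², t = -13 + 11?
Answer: 91356912/287 ≈ 3.1832e+5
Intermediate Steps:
t = -2
Z(c) = -2*c²
Z(12)*((-456 + 762)/(-785 - 363) - 1105) = (-2*12²)*((-456 + 762)/(-785 - 363) - 1105) = (-2*144)*(306/(-1148) - 1105) = -288*(306*(-1/1148) - 1105) = -288*(-153/574 - 1105) = -288*(-634423/574) = 91356912/287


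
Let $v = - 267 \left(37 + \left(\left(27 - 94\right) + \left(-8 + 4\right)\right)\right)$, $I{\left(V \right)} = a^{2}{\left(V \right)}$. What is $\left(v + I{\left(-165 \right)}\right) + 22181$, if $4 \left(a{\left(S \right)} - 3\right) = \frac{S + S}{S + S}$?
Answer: $\frac{500313}{16} \approx 31270.0$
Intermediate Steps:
$a{\left(S \right)} = \frac{13}{4}$ ($a{\left(S \right)} = 3 + \frac{\left(S + S\right) \frac{1}{S + S}}{4} = 3 + \frac{2 S \frac{1}{2 S}}{4} = 3 + \frac{1}{4} \cdot 1 = 3 + \frac{1}{4} = \frac{13}{4}$)
$I{\left(V \right)} = \frac{169}{16}$ ($I{\left(V \right)} = \left(\frac{13}{4}\right)^{2} = \frac{169}{16}$)
$v = 9078$ ($v = - 267 \left(37 - 71\right) = \left(-267\right) \left(-34\right) = 9078$)
$\left(v + I{\left(-165 \right)}\right) + 22181 = \left(9078 + \frac{169}{16}\right) + 22181 = \frac{145417}{16} + 22181 = \frac{500313}{16}$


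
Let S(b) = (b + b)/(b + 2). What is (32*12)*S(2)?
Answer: 384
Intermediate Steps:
S(b) = 2*b/(2 + b) (S(b) = (2*b)/(2 + b) = 2*b/(2 + b))
(32*12)*S(2) = (32*12)*(2*2/(2 + 2)) = 384*(2*2/4) = 384*(2*2*(¼)) = 384*1 = 384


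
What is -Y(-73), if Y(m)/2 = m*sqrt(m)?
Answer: 146*I*sqrt(73) ≈ 1247.4*I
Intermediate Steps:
Y(m) = 2*m**(3/2) (Y(m) = 2*(m*sqrt(m)) = 2*m**(3/2))
-Y(-73) = -2*(-73)**(3/2) = -2*(-73*I*sqrt(73)) = -(-146)*I*sqrt(73) = 146*I*sqrt(73)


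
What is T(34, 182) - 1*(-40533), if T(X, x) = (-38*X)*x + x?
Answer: -194429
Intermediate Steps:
T(X, x) = x - 38*X*x (T(X, x) = -38*X*x + x = x - 38*X*x)
T(34, 182) - 1*(-40533) = 182*(1 - 38*34) - 1*(-40533) = 182*(1 - 1292) + 40533 = 182*(-1291) + 40533 = -234962 + 40533 = -194429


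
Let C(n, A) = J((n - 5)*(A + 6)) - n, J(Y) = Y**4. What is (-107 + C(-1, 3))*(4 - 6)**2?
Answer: 34011800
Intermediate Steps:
C(n, A) = -n + (-5 + n)**4*(6 + A)**4 (C(n, A) = ((n - 5)*(A + 6))**4 - n = ((-5 + n)*(6 + A))**4 - n = (-5 + n)**4*(6 + A)**4 - n = -n + (-5 + n)**4*(6 + A)**4)
(-107 + C(-1, 3))*(4 - 6)**2 = (-107 + ((-30 - 5*3 + 6*(-1) + 3*(-1))**4 - 1*(-1)))*(4 - 6)**2 = (-107 + ((-30 - 15 - 6 - 3)**4 + 1))*(-2)**2 = (-107 + ((-54)**4 + 1))*4 = (-107 + (8503056 + 1))*4 = (-107 + 8503057)*4 = 8502950*4 = 34011800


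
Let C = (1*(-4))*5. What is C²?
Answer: 400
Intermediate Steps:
C = -20 (C = -4*5 = -20)
C² = (-20)² = 400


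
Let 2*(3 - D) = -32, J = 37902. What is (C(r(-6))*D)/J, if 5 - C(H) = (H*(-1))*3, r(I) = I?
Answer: -247/37902 ≈ -0.0065168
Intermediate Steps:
D = 19 (D = 3 - ½*(-32) = 3 + 16 = 19)
C(H) = 5 + 3*H (C(H) = 5 - H*(-1)*3 = 5 - (-H)*3 = 5 - (-3)*H = 5 + 3*H)
(C(r(-6))*D)/J = ((5 + 3*(-6))*19)/37902 = ((5 - 18)*19)*(1/37902) = -13*19*(1/37902) = -247*1/37902 = -247/37902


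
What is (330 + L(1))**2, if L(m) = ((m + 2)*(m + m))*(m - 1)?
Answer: 108900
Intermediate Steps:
L(m) = 2*m*(-1 + m)*(2 + m) (L(m) = ((2 + m)*(2*m))*(-1 + m) = (2*m*(2 + m))*(-1 + m) = 2*m*(-1 + m)*(2 + m))
(330 + L(1))**2 = (330 + 2*1*(-2 + 1 + 1**2))**2 = (330 + 2*1*(-2 + 1 + 1))**2 = (330 + 2*1*0)**2 = (330 + 0)**2 = 330**2 = 108900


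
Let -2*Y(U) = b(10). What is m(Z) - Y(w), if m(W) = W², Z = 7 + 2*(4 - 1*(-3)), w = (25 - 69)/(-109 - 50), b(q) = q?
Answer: 446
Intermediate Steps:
w = 44/159 (w = -44/(-159) = -44*(-1/159) = 44/159 ≈ 0.27673)
Y(U) = -5 (Y(U) = -½*10 = -5)
Z = 21 (Z = 7 + 2*(4 + 3) = 7 + 2*7 = 7 + 14 = 21)
m(Z) - Y(w) = 21² - 1*(-5) = 441 + 5 = 446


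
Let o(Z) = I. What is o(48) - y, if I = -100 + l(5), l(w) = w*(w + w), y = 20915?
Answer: -20965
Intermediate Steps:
l(w) = 2*w² (l(w) = w*(2*w) = 2*w²)
I = -50 (I = -100 + 2*5² = -100 + 2*25 = -100 + 50 = -50)
o(Z) = -50
o(48) - y = -50 - 1*20915 = -50 - 20915 = -20965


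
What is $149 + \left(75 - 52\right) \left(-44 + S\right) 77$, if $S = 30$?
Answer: $-24645$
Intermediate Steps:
$149 + \left(75 - 52\right) \left(-44 + S\right) 77 = 149 + \left(75 - 52\right) \left(-44 + 30\right) 77 = 149 + 23 \left(-14\right) 77 = 149 - 24794 = -24645$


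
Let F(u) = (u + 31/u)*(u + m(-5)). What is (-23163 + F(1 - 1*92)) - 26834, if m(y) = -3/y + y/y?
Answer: -19033171/455 ≈ -41831.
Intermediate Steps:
m(y) = 1 - 3/y (m(y) = -3/y + 1 = 1 - 3/y)
F(u) = (8/5 + u)*(u + 31/u) (F(u) = (u + 31/u)*(u + (-3 - 5)/(-5)) = (u + 31/u)*(u - ⅕*(-8)) = (u + 31/u)*(u + 8/5) = (u + 31/u)*(8/5 + u) = (8/5 + u)*(u + 31/u))
(-23163 + F(1 - 1*92)) - 26834 = (-23163 + (31 + (1 - 1*92)² + 8*(1 - 1*92)/5 + 248/(5*(1 - 1*92)))) - 26834 = (-23163 + (31 + (1 - 92)² + 8*(1 - 92)/5 + 248/(5*(1 - 92)))) - 26834 = (-23163 + (31 + (-91)² + (8/5)*(-91) + (248/5)/(-91))) - 26834 = (-23163 + (31 + 8281 - 728/5 + (248/5)*(-1/91))) - 26834 = (-23163 + (31 + 8281 - 728/5 - 248/455)) - 26834 = (-23163 + 3715464/455) - 26834 = -6823701/455 - 26834 = -19033171/455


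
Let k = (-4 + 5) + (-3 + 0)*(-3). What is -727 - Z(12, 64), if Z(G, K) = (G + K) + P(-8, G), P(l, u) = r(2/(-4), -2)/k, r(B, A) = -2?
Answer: -4014/5 ≈ -802.80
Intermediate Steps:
k = 10 (k = 1 - 3*(-3) = 1 + 9 = 10)
P(l, u) = -⅕ (P(l, u) = -2/10 = -2*⅒ = -⅕)
Z(G, K) = -⅕ + G + K (Z(G, K) = (G + K) - ⅕ = -⅕ + G + K)
-727 - Z(12, 64) = -727 - (-⅕ + 12 + 64) = -727 - 1*379/5 = -727 - 379/5 = -4014/5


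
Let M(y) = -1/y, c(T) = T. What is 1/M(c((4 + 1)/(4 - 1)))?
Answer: -5/3 ≈ -1.6667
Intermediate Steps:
1/M(c((4 + 1)/(4 - 1))) = 1/(-1/((4 + 1)/(4 - 1))) = 1/(-1/(5/3)) = 1/(-1/(5*(1/3))) = 1/(-1/5/3) = 1/(-1*3/5) = 1/(-3/5) = -5/3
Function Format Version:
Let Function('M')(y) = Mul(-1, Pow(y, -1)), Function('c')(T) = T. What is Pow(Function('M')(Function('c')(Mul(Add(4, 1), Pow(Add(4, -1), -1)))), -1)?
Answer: Rational(-5, 3) ≈ -1.6667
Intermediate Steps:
Pow(Function('M')(Function('c')(Mul(Add(4, 1), Pow(Add(4, -1), -1)))), -1) = Pow(Mul(-1, Pow(Mul(Add(4, 1), Pow(Add(4, -1), -1)), -1)), -1) = Pow(Mul(-1, Pow(Mul(5, Pow(3, -1)), -1)), -1) = Pow(Mul(-1, Pow(Mul(5, Rational(1, 3)), -1)), -1) = Pow(Mul(-1, Pow(Rational(5, 3), -1)), -1) = Pow(Mul(-1, Rational(3, 5)), -1) = Pow(Rational(-3, 5), -1) = Rational(-5, 3)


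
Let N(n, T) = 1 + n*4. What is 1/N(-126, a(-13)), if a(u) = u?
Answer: -1/503 ≈ -0.0019881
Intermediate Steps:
N(n, T) = 1 + 4*n
1/N(-126, a(-13)) = 1/(1 + 4*(-126)) = 1/(1 - 504) = 1/(-503) = -1/503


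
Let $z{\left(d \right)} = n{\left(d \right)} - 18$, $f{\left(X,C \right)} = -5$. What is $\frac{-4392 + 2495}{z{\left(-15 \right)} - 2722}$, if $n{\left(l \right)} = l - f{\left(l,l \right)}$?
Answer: $\frac{1897}{2750} \approx 0.68982$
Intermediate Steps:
$n{\left(l \right)} = 5 + l$ ($n{\left(l \right)} = l - -5 = l + 5 = 5 + l$)
$z{\left(d \right)} = -13 + d$ ($z{\left(d \right)} = \left(5 + d\right) - 18 = -13 + d$)
$\frac{-4392 + 2495}{z{\left(-15 \right)} - 2722} = \frac{-4392 + 2495}{\left(-13 - 15\right) - 2722} = - \frac{1897}{-28 - 2722} = - \frac{1897}{-2750} = \left(-1897\right) \left(- \frac{1}{2750}\right) = \frac{1897}{2750}$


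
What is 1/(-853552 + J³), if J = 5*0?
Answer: -1/853552 ≈ -1.1716e-6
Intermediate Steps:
J = 0
1/(-853552 + J³) = 1/(-853552 + 0³) = 1/(-853552 + 0) = 1/(-853552) = -1/853552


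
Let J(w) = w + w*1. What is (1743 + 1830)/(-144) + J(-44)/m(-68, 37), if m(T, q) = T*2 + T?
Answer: -19895/816 ≈ -24.381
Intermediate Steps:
m(T, q) = 3*T (m(T, q) = 2*T + T = 3*T)
J(w) = 2*w (J(w) = w + w = 2*w)
(1743 + 1830)/(-144) + J(-44)/m(-68, 37) = (1743 + 1830)/(-144) + (2*(-44))/((3*(-68))) = 3573*(-1/144) - 88/(-204) = -397/16 - 88*(-1/204) = -397/16 + 22/51 = -19895/816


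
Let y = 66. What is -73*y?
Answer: -4818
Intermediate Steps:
-73*y = -73*66 = -4818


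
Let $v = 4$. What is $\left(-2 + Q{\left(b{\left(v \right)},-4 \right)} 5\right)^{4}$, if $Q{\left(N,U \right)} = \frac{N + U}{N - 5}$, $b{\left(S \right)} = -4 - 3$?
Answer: $\frac{923521}{20736} \approx 44.537$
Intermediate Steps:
$b{\left(S \right)} = -7$ ($b{\left(S \right)} = -4 - 3 = -7$)
$Q{\left(N,U \right)} = \frac{N + U}{-5 + N}$
$\left(-2 + Q{\left(b{\left(v \right)},-4 \right)} 5\right)^{4} = \left(-2 + \frac{-7 - 4}{-5 - 7} \cdot 5\right)^{4} = \left(-2 + \frac{1}{-12} \left(-11\right) 5\right)^{4} = \left(-2 + \left(- \frac{1}{12}\right) \left(-11\right) 5\right)^{4} = \left(-2 + \frac{11}{12} \cdot 5\right)^{4} = \left(-2 + \frac{55}{12}\right)^{4} = \left(\frac{31}{12}\right)^{4} = \frac{923521}{20736}$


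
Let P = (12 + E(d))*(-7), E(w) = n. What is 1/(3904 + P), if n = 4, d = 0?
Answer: 1/3792 ≈ 0.00026371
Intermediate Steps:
E(w) = 4
P = -112 (P = (12 + 4)*(-7) = 16*(-7) = -112)
1/(3904 + P) = 1/(3904 - 112) = 1/3792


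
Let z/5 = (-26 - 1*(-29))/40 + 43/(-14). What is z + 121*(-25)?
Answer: -170239/56 ≈ -3040.0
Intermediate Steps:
z = -839/56 (z = 5*((-26 - 1*(-29))/40 + 43/(-14)) = 5*((-26 + 29)*(1/40) + 43*(-1/14)) = 5*(3*(1/40) - 43/14) = 5*(3/40 - 43/14) = 5*(-839/280) = -839/56 ≈ -14.982)
z + 121*(-25) = -839/56 + 121*(-25) = -839/56 - 3025 = -170239/56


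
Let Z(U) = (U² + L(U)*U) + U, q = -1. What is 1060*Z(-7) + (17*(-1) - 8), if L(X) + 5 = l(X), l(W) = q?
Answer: 89015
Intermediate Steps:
l(W) = -1
L(X) = -6 (L(X) = -5 - 1 = -6)
Z(U) = U² - 5*U (Z(U) = (U² - 6*U) + U = U² - 5*U)
1060*Z(-7) + (17*(-1) - 8) = 1060*(-7*(-5 - 7)) + (17*(-1) - 8) = 1060*(-7*(-12)) + (-17 - 8) = 1060*84 - 25 = 89040 - 25 = 89015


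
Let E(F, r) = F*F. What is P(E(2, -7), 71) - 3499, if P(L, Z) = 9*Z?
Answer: -2860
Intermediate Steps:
E(F, r) = F**2
P(E(2, -7), 71) - 3499 = 9*71 - 3499 = 639 - 3499 = -2860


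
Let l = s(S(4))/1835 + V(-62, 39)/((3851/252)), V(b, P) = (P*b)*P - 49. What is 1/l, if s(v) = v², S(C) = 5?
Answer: -1413317/8725938629 ≈ -0.00016197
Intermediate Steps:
V(b, P) = -49 + b*P² (V(b, P) = b*P² - 49 = -49 + b*P²)
l = -8725938629/1413317 (l = 5²/1835 + (-49 - 62*39²)/((3851/252)) = 25*(1/1835) + (-49 - 62*1521)/((3851*(1/252))) = 5/367 + (-49 - 94302)/(3851/252) = 5/367 - 94351*252/3851 = 5/367 - 23776452/3851 = -8725938629/1413317 ≈ -6174.1)
1/l = 1/(-8725938629/1413317) = -1413317/8725938629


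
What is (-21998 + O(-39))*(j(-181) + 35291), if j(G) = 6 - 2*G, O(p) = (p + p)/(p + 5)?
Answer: -13333862893/17 ≈ -7.8435e+8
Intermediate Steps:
O(p) = 2*p/(5 + p) (O(p) = (2*p)/(5 + p) = 2*p/(5 + p))
(-21998 + O(-39))*(j(-181) + 35291) = (-21998 + 2*(-39)/(5 - 39))*((6 - 2*(-181)) + 35291) = (-21998 + 2*(-39)/(-34))*((6 + 362) + 35291) = (-21998 + 2*(-39)*(-1/34))*(368 + 35291) = (-21998 + 39/17)*35659 = -373927/17*35659 = -13333862893/17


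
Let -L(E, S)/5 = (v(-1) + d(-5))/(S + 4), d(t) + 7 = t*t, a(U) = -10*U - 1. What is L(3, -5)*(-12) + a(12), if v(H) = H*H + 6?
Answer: -1621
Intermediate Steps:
v(H) = 6 + H² (v(H) = H² + 6 = 6 + H²)
a(U) = -1 - 10*U
d(t) = -7 + t² (d(t) = -7 + t*t = -7 + t²)
L(E, S) = -125/(4 + S) (L(E, S) = -5*((6 + (-1)²) + (-7 + (-5)²))/(S + 4) = -5*((6 + 1) + (-7 + 25))/(4 + S) = -5*(7 + 18)/(4 + S) = -125/(4 + S))
L(3, -5)*(-12) + a(12) = -125/(4 - 5)*(-12) + (-1 - 10*12) = -125/(-1)*(-12) + (-1 - 120) = -125*(-1)*(-12) - 121 = 125*(-12) - 121 = -1500 - 121 = -1621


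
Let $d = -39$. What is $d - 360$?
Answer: $-399$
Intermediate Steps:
$d - 360 = -39 - 360 = -399$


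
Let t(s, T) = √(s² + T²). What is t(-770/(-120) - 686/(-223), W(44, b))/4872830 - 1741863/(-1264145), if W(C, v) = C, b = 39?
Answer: 1741863/1264145 + √14508961945/13039693080 ≈ 1.3779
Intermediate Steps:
t(s, T) = √(T² + s²)
t(-770/(-120) - 686/(-223), W(44, b))/4872830 - 1741863/(-1264145) = √(44² + (-770/(-120) - 686/(-223))²)/4872830 - 1741863/(-1264145) = √(1936 + (-770*(-1/120) - 686*(-1/223))²)*(1/4872830) - 1741863*(-1/1264145) = √(1936 + (77/12 + 686/223)²)*(1/4872830) + 1741863/1264145 = √(1936 + (25403/2676)²)*(1/4872830) + 1741863/1264145 = √(1936 + 645312409/7160976)*(1/4872830) + 1741863/1264145 = √(14508961945/7160976)*(1/4872830) + 1741863/1264145 = (√14508961945/2676)*(1/4872830) + 1741863/1264145 = √14508961945/13039693080 + 1741863/1264145 = 1741863/1264145 + √14508961945/13039693080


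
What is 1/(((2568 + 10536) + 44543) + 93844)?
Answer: 1/151491 ≈ 6.6011e-6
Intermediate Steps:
1/(((2568 + 10536) + 44543) + 93844) = 1/((13104 + 44543) + 93844) = 1/(57647 + 93844) = 1/151491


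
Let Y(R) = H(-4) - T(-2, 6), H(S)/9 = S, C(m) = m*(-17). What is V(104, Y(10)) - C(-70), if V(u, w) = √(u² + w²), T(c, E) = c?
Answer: -1190 + 2*√2993 ≈ -1080.6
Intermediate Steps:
C(m) = -17*m
H(S) = 9*S
Y(R) = -34 (Y(R) = 9*(-4) - 1*(-2) = -36 + 2 = -34)
V(104, Y(10)) - C(-70) = √(104² + (-34)²) - (-17)*(-70) = √(10816 + 1156) - 1*1190 = √11972 - 1190 = 2*√2993 - 1190 = -1190 + 2*√2993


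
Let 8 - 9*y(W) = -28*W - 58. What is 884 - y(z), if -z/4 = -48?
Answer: 838/3 ≈ 279.33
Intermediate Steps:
z = 192 (z = -4*(-48) = 192)
y(W) = 22/3 + 28*W/9 (y(W) = 8/9 - (-28*W - 58)/9 = 8/9 - (-58 - 28*W)/9 = 8/9 + (58/9 + 28*W/9) = 22/3 + 28*W/9)
884 - y(z) = 884 - (22/3 + (28/9)*192) = 884 - (22/3 + 1792/3) = 884 - 1*1814/3 = 884 - 1814/3 = 838/3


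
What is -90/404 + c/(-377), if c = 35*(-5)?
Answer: 18385/76154 ≈ 0.24142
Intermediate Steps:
c = -175
-90/404 + c/(-377) = -90/404 - 175/(-377) = -90*1/404 - 175*(-1/377) = -45/202 + 175/377 = 18385/76154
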